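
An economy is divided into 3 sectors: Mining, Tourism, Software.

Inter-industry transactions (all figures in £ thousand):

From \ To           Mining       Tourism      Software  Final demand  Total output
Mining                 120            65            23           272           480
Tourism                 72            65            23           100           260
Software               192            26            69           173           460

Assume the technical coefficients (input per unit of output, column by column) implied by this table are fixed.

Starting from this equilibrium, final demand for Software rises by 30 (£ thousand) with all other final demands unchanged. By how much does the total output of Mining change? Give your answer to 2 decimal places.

Δx_1 = 3.56

Technical coefficients a_ij = z_ij / X_j:
  a_11 = 120/480 = 0.25, a_21 = 72/480 = 0.15, a_31 = 192/480 = 0.40
  a_12 = 65/260 = 0.25, a_22 = 65/260 = 0.25, a_32 = 26/260 = 0.10
  a_13 = 23/460 = 0.05, a_23 = 23/460 = 0.05, a_33 = 69/460 = 0.15
I − A =
  [   0.75    -0.25    -0.05]
  [  -0.15     0.75    -0.05]
  [  -0.40    -0.10     0.85]
Cofactors of I−A, C_ij = (−1)^(i+j)·(minor ij) (rows/columns in the sector order above):
  C_11 = (0.75)(0.85) − (-0.05)(-0.10) = 0.6325
  C_12 = −[(-0.15)(0.85) − (-0.05)(-0.40)] = 0.1475
  C_13 = (-0.15)(-0.10) − (0.75)(-0.40) = 0.3150
  C_21 = −[(-0.25)(0.85) − (-0.05)(-0.10)] = 0.2175
  C_22 = (0.75)(0.85) − (-0.05)(-0.40) = 0.6175
  C_23 = −[(0.75)(-0.10) − (-0.25)(-0.40)] = 0.1750
  C_31 = (-0.25)(-0.05) − (-0.05)(0.75) = 0.0500
  C_32 = −[(0.75)(-0.05) − (-0.05)(-0.15)] = 0.0450
  C_33 = (0.75)(0.75) − (-0.25)(-0.15) = 0.5250
det(I−A) = Σ_j (I−A)_1j·C_1j = (0.75)(0.6325) + (-0.25)(0.1475) + (-0.05)(0.3150) = 0.42175
adj(I−A) = Cᵀ =
  [ 0.6325   0.2175   0.0500]
  [ 0.1475   0.6175   0.0450]
  [ 0.3150   0.1750   0.5250]
(I − A)⁻¹ = adj(I−A) / det(I−A) ≈
  [   1.4997     0.5157     0.1186]
  [   0.3497     1.4641     0.1067]
  [   0.7469     0.4149     1.2448]
Δx = (I − A)⁻¹ Δd with Δd having +30 in the Software component and 0 elsewhere.
So Δx_1 = L_13 · (+30), where L_13 = adj(I−A)_13 / det(I−A) = 0.0500 / 0.42175.
Δx_1 = 0.0500 × (+30) / 0.42175 = 1.50 / 0.42175 ≈ 3.56.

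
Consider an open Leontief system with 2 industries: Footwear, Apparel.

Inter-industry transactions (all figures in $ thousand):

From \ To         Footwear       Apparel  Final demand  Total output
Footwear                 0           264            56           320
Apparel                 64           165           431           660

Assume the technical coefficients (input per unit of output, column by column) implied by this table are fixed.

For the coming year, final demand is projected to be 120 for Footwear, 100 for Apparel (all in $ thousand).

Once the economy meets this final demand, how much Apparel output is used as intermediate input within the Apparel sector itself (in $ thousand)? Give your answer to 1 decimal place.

z_22 = 46.3

Technical coefficients a_ij = z_ij / X_j:
  a_11 = 0/320 = 0.00, a_21 = 64/320 = 0.20
  a_12 = 264/660 = 0.40, a_22 = 165/660 = 0.25
I − A =
  [   1.00    -0.40]
  [  -0.20     0.75]
det(I−A) = (1.00)(0.75) − (-0.40)(-0.20) = 0.6700
adj(I−A) = [[0.75, 0.40], [0.20, 1.00]]
(I − A)⁻¹ = adj(I−A) / det(I−A) ≈
  [   1.1194     0.5970]
  [   0.2985     1.4925]
First solve x = (I − A)⁻¹ d = adj(I−A)·d / det(I−A); in particular x_2 = (0.20·120 + 1.00·100) / 0.6700 = 124.00 / 0.6700 ≈ 185.075.
Intermediate flow from 2 to 2: z_22 = a_22 · x_2 = 0.25 × 124.00 / 0.6700 = 31.00 / 0.6700 ≈ 46.3.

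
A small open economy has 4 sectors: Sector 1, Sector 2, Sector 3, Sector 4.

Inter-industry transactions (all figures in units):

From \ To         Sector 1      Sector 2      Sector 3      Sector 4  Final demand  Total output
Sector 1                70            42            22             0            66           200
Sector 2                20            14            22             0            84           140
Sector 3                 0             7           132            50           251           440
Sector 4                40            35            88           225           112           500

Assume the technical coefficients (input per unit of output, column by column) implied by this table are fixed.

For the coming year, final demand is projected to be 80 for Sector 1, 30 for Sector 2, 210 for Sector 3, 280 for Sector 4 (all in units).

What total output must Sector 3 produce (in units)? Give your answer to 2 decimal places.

Technical coefficients a_ij = z_ij / X_j:
  a_11 = 70/200 = 0.35, a_21 = 20/200 = 0.10, a_31 = 0/200 = 0.00, a_41 = 40/200 = 0.20
  a_12 = 42/140 = 0.30, a_22 = 14/140 = 0.10, a_32 = 7/140 = 0.05, a_42 = 35/140 = 0.25
  a_13 = 22/440 = 0.05, a_23 = 22/440 = 0.05, a_33 = 132/440 = 0.30, a_43 = 88/440 = 0.20
  a_14 = 0/500 = 0.00, a_24 = 0/500 = 0.00, a_34 = 50/500 = 0.10, a_44 = 225/500 = 0.45
I − A =
  [   0.65    -0.30    -0.05     0.00]
  [  -0.10     0.90    -0.05     0.00]
  [   0.00    -0.05     0.70    -0.10]
  [  -0.20    -0.25    -0.20     0.55]
Compute the cofactors C_ij = (−1)^(i+j)·(3×3 minor ij) of I−A; the adjugate is their transpose:
adj(I−A) = Cᵀ =
  [ 0.325875   0.112125   0.033000   0.006000]
  [ 0.037500   0.236250   0.020625   0.003750]
  [ 0.023250   0.040125   0.305250   0.055500]
  [ 0.144000   0.162750   0.132375   0.386625]
det(I−A) = Σ_j (I−A)_1j·C_1j = (0.65)(0.325875) + (-0.30)(0.037500) + (-0.05)(0.023250) + (0.00)(0.144000) = 0.19940625
(I − A)⁻¹ = adj(I−A) / det(I−A) ≈
  [   1.6342     0.5623     0.1655     0.0301]
  [   0.1881     1.1848     0.1034     0.0188]
  [   0.1166     0.2012     1.5308     0.2783]
  [   0.7221     0.8162     0.6638     1.9389]
x = (I − A)⁻¹ d = adj(I−A)·d / det(I−A), with det(I−A) = 0.19940625:
  x_1 = (0.325875·80 + 0.112125·30 + 0.033000·210 + 0.006000·280) / 0.19940625 = 38.04375 / 0.19940625 ≈ 190.79
  x_2 = (0.037500·80 + 0.236250·30 + 0.020625·210 + 0.003750·280) / 0.19940625 = 15.46875 / 0.19940625 ≈ 77.57
  x_3 = (0.023250·80 + 0.040125·30 + 0.305250·210 + 0.055500·280) / 0.19940625 = 82.70625 / 0.19940625 ≈ 414.76
  x_4 = (0.144000·80 + 0.162750·30 + 0.132375·210 + 0.386625·280) / 0.19940625 = 152.45625 / 0.19940625 ≈ 764.55

x_3 = 414.76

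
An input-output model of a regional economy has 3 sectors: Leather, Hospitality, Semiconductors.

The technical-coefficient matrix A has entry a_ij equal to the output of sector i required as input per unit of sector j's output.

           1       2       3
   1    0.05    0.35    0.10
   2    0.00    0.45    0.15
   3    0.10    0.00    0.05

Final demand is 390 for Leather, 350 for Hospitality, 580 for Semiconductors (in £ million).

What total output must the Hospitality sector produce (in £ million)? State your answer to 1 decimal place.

x_2 = 825.5

I − A =
  [   0.95    -0.35    -0.10]
  [   0.00     0.55    -0.15]
  [  -0.10     0.00     0.95]
Cofactors of I−A, C_ij = (−1)^(i+j)·(minor ij) (rows/columns in the sector order above):
  C_11 = (0.55)(0.95) − (-0.15)(0.00) = 0.5225
  C_12 = −[(0.00)(0.95) − (-0.15)(-0.10)] = 0.0150
  C_13 = (0.00)(0.00) − (0.55)(-0.10) = 0.0550
  C_21 = −[(-0.35)(0.95) − (-0.10)(0.00)] = 0.3325
  C_22 = (0.95)(0.95) − (-0.10)(-0.10) = 0.8925
  C_23 = −[(0.95)(0.00) − (-0.35)(-0.10)] = 0.0350
  C_31 = (-0.35)(-0.15) − (-0.10)(0.55) = 0.1075
  C_32 = −[(0.95)(-0.15) − (-0.10)(0.00)] = 0.1425
  C_33 = (0.95)(0.55) − (-0.35)(0.00) = 0.5225
det(I−A) = Σ_j (I−A)_1j·C_1j = (0.95)(0.5225) + (-0.35)(0.0150) + (-0.10)(0.0550) = 0.485625
adj(I−A) = Cᵀ =
  [ 0.5225   0.3325   0.1075]
  [ 0.0150   0.8925   0.1425]
  [ 0.0550   0.0350   0.5225]
(I − A)⁻¹ = adj(I−A) / det(I−A) ≈
  [   1.0759     0.6847     0.2214]
  [   0.0309     1.8378     0.2934]
  [   0.1133     0.0721     1.0759]
x = (I − A)⁻¹ d = adj(I−A)·d / det(I−A), with det(I−A) = 0.485625:
  x_1 = (0.5225·390 + 0.3325·350 + 0.1075·580) / 0.485625 = 382.50 / 0.485625 ≈ 787.6
  x_2 = (0.0150·390 + 0.8925·350 + 0.1425·580) / 0.485625 = 400.875 / 0.485625 ≈ 825.5
  x_3 = (0.0550·390 + 0.0350·350 + 0.5225·580) / 0.485625 = 336.75 / 0.485625 ≈ 693.4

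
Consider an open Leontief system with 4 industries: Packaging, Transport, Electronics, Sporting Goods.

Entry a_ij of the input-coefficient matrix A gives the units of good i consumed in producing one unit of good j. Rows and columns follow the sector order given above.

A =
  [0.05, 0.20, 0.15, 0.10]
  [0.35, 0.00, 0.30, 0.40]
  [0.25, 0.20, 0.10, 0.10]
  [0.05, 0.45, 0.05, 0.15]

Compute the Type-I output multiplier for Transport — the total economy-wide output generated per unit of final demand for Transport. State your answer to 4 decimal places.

m_2 = 4.1981

I − A =
  [   0.95    -0.20    -0.15    -0.10]
  [  -0.35     1.00    -0.30    -0.40]
  [  -0.25    -0.20     0.90    -0.10]
  [  -0.05    -0.45    -0.05     0.85]
Compute the cofactors C_ij = (−1)^(i+j)·(3×3 minor ij) of I−A; the adjugate is their transpose:
adj(I−A) = Cᵀ =
  [ 0.529500   0.225750   0.174000   0.189000]
  [ 0.354250   0.683625   0.309125   0.399750]
  [ 0.251750   0.258000   0.552250   0.216000]
  [ 0.233500   0.390375   0.206375   0.672000]
det(I−A) = Σ_j (I−A)_1j·C_1j = (0.95)(0.529500) + (-0.20)(0.354250) + (-0.15)(0.251750) + (-0.10)(0.233500) = 0.3710625
(I − A)⁻¹ = adj(I−A) / det(I−A) ≈
  [   1.42698     0.60839     0.46892     0.50935]
  [   0.95469     1.84234     0.83308     1.07731]
  [   0.67846     0.69530     1.48829     0.58211]
  [   0.62927     1.05205     0.55617     1.81102]
The output multiplier for sector j is the column-j sum of the Leontief inverse (I − A)⁻¹ = adj(I−A) / det(I−A).
Column 2 of adj(I−A): (0.225750, 0.683625, 0.258000, 0.390375); det(I−A) = 0.3710625.
m_2 = (0.225750 + 0.683625 + 0.258000 + 0.390375) / 0.3710625 = 1.55775 / 0.3710625 ≈ 4.1981.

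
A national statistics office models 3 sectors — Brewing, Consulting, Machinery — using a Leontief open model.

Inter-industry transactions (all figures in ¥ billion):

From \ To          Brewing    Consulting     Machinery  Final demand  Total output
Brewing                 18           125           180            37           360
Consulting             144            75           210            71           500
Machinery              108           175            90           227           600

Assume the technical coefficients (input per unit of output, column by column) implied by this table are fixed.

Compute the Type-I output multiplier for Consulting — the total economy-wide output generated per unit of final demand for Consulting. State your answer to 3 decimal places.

Technical coefficients a_ij = z_ij / X_j:
  a_BB = 18/360 = 0.05, a_CB = 144/360 = 0.40, a_MB = 108/360 = 0.30
  a_BC = 125/500 = 0.25, a_CC = 75/500 = 0.15, a_MC = 175/500 = 0.35
  a_BM = 180/600 = 0.30, a_CM = 210/600 = 0.35, a_MM = 90/600 = 0.15
I − A =
  [   0.95    -0.25    -0.30]
  [  -0.40     0.85    -0.35]
  [  -0.30    -0.35     0.85]
Cofactors of I−A, C_ij = (−1)^(i+j)·(minor ij) (rows/columns in the sector order above):
  C_11 = (0.85)(0.85) − (-0.35)(-0.35) = 0.6000
  C_12 = −[(-0.40)(0.85) − (-0.35)(-0.30)] = 0.4450
  C_13 = (-0.40)(-0.35) − (0.85)(-0.30) = 0.3950
  C_21 = −[(-0.25)(0.85) − (-0.30)(-0.35)] = 0.3175
  C_22 = (0.95)(0.85) − (-0.30)(-0.30) = 0.7175
  C_23 = −[(0.95)(-0.35) − (-0.25)(-0.30)] = 0.4075
  C_31 = (-0.25)(-0.35) − (-0.30)(0.85) = 0.3425
  C_32 = −[(0.95)(-0.35) − (-0.30)(-0.40)] = 0.4525
  C_33 = (0.95)(0.85) − (-0.25)(-0.40) = 0.7075
det(I−A) = Σ_j (I−A)_1j·C_1j = (0.95)(0.6000) + (-0.25)(0.4450) + (-0.30)(0.3950) = 0.34025
adj(I−A) = Cᵀ =
  [ 0.6000   0.3175   0.3425]
  [ 0.4450   0.7175   0.4525]
  [ 0.3950   0.4075   0.7075]
(I − A)⁻¹ = adj(I−A) / det(I−A) ≈
  [   1.7634     0.9331     1.0066]
  [   1.3079     2.1087     1.3299]
  [   1.1609     1.1976     2.0794]
The output multiplier for sector j is the column-j sum of the Leontief inverse (I − A)⁻¹ = adj(I−A) / det(I−A).
Column C of adj(I−A): (0.3175, 0.7175, 0.4075); det(I−A) = 0.34025.
m_C = (0.3175 + 0.7175 + 0.4075) / 0.34025 = 1.4425 / 0.34025 ≈ 4.240.

m_C = 4.240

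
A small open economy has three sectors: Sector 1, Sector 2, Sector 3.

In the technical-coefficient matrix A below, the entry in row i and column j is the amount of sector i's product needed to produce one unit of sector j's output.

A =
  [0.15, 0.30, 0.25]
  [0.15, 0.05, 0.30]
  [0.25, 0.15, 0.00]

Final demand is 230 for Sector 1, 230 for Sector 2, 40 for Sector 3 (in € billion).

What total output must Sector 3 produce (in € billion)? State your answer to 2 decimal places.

I − A =
  [   0.85    -0.30    -0.25]
  [  -0.15     0.95    -0.30]
  [  -0.25    -0.15     1.00]
Cofactors of I−A, C_ij = (−1)^(i+j)·(minor ij) (rows/columns in the sector order above):
  C_11 = (0.95)(1.00) − (-0.30)(-0.15) = 0.9050
  C_12 = −[(-0.15)(1.00) − (-0.30)(-0.25)] = 0.2250
  C_13 = (-0.15)(-0.15) − (0.95)(-0.25) = 0.2600
  C_21 = −[(-0.30)(1.00) − (-0.25)(-0.15)] = 0.3375
  C_22 = (0.85)(1.00) − (-0.25)(-0.25) = 0.7875
  C_23 = −[(0.85)(-0.15) − (-0.30)(-0.25)] = 0.2025
  C_31 = (-0.30)(-0.30) − (-0.25)(0.95) = 0.3275
  C_32 = −[(0.85)(-0.30) − (-0.25)(-0.15)] = 0.2925
  C_33 = (0.85)(0.95) − (-0.30)(-0.15) = 0.7625
det(I−A) = Σ_j (I−A)_1j·C_1j = (0.85)(0.9050) + (-0.30)(0.2250) + (-0.25)(0.2600) = 0.63675
adj(I−A) = Cᵀ =
  [ 0.9050   0.3375   0.3275]
  [ 0.2250   0.7875   0.2925]
  [ 0.2600   0.2025   0.7625]
(I − A)⁻¹ = adj(I−A) / det(I−A) ≈
  [   1.4213     0.5300     0.5143]
  [   0.3534     1.2367     0.4594]
  [   0.4083     0.3180     1.1975]
x = (I − A)⁻¹ d = adj(I−A)·d / det(I−A), with det(I−A) = 0.63675:
  x_1 = (0.9050·230 + 0.3375·230 + 0.3275·40) / 0.63675 = 298.875 / 0.63675 ≈ 469.38
  x_2 = (0.2250·230 + 0.7875·230 + 0.2925·40) / 0.63675 = 244.575 / 0.63675 ≈ 384.10
  x_3 = (0.2600·230 + 0.2025·230 + 0.7625·40) / 0.63675 = 136.875 / 0.63675 ≈ 214.96

x_3 = 214.96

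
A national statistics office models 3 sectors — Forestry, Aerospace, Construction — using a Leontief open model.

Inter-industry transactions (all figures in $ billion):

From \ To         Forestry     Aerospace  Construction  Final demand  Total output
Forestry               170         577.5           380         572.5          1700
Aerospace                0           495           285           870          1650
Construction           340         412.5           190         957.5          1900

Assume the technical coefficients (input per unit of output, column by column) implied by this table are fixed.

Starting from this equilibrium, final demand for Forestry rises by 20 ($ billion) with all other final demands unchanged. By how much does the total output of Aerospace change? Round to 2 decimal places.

Δx_A = 1.21

Technical coefficients a_ij = z_ij / X_j:
  a_FF = 170/1700 = 0.10, a_AF = 0/1700 = 0.00, a_CF = 340/1700 = 0.20
  a_FA = 577.5/1650 = 0.35, a_AA = 495/1650 = 0.30, a_CA = 412.5/1650 = 0.25
  a_FC = 380/1900 = 0.20, a_AC = 285/1900 = 0.15, a_CC = 190/1900 = 0.10
I − A =
  [   0.90    -0.35    -0.20]
  [   0.00     0.70    -0.15]
  [  -0.20    -0.25     0.90]
Cofactors of I−A, C_ij = (−1)^(i+j)·(minor ij) (rows/columns in the sector order above):
  C_11 = (0.70)(0.90) − (-0.15)(-0.25) = 0.5925
  C_12 = −[(0.00)(0.90) − (-0.15)(-0.20)] = 0.0300
  C_13 = (0.00)(-0.25) − (0.70)(-0.20) = 0.1400
  C_21 = −[(-0.35)(0.90) − (-0.20)(-0.25)] = 0.3650
  C_22 = (0.90)(0.90) − (-0.20)(-0.20) = 0.7700
  C_23 = −[(0.90)(-0.25) − (-0.35)(-0.20)] = 0.2950
  C_31 = (-0.35)(-0.15) − (-0.20)(0.70) = 0.1925
  C_32 = −[(0.90)(-0.15) − (-0.20)(0.00)] = 0.1350
  C_33 = (0.90)(0.70) − (-0.35)(0.00) = 0.6300
det(I−A) = Σ_j (I−A)_1j·C_1j = (0.90)(0.5925) + (-0.35)(0.0300) + (-0.20)(0.1400) = 0.49475
adj(I−A) = Cᵀ =
  [ 0.5925   0.3650   0.1925]
  [ 0.0300   0.7700   0.1350]
  [ 0.1400   0.2950   0.6300]
(I − A)⁻¹ = adj(I−A) / det(I−A) ≈
  [   1.1976     0.7377     0.3891]
  [   0.0606     1.5563     0.2729]
  [   0.2830     0.5963     1.2734]
Δx = (I − A)⁻¹ Δd with Δd having +20 in the Forestry component and 0 elsewhere.
So Δx_A = L_AF · (+20), where L_AF = adj(I−A)_AF / det(I−A) = 0.0300 / 0.49475.
Δx_A = 0.0300 × (+20) / 0.49475 = 0.60 / 0.49475 ≈ 1.21.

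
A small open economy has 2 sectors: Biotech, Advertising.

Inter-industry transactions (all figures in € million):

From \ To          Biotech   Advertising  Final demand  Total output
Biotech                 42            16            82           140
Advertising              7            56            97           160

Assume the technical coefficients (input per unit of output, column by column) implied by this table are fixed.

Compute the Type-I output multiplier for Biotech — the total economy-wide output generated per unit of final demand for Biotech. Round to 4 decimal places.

Technical coefficients a_ij = z_ij / X_j:
  a_11 = 42/140 = 0.30, a_21 = 7/140 = 0.05
  a_12 = 16/160 = 0.10, a_22 = 56/160 = 0.35
I − A =
  [   0.70    -0.10]
  [  -0.05     0.65]
det(I−A) = (0.70)(0.65) − (-0.10)(-0.05) = 0.4500
adj(I−A) = [[0.65, 0.10], [0.05, 0.70]]
(I − A)⁻¹ = adj(I−A) / det(I−A) ≈
  [   1.44444     0.22222]
  [   0.11111     1.55556]
The output multiplier for sector j is the column-j sum of the Leontief inverse (I − A)⁻¹ = adj(I−A) / det(I−A).
Column 1 of adj(I−A): (0.65, 0.05); det(I−A) = 0.4500.
m_1 = (0.65 + 0.05) / 0.4500 = 0.70 / 0.4500 ≈ 1.5556.

m_1 = 1.5556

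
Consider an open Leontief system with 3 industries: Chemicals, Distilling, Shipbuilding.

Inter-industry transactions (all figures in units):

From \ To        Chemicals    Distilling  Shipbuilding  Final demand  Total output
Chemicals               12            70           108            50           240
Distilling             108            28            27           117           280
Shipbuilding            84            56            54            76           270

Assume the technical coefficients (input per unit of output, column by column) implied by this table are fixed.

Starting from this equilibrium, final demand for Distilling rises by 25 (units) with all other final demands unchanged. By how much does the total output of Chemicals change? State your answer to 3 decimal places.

Δx_C = 17.316

Technical coefficients a_ij = z_ij / X_j:
  a_CC = 12/240 = 0.05, a_DC = 108/240 = 0.45, a_SC = 84/240 = 0.35
  a_CD = 70/280 = 0.25, a_DD = 28/280 = 0.10, a_SD = 56/280 = 0.20
  a_CS = 108/270 = 0.40, a_DS = 27/270 = 0.10, a_SS = 54/270 = 0.20
I − A =
  [   0.95    -0.25    -0.40]
  [  -0.45     0.90    -0.10]
  [  -0.35    -0.20     0.80]
Cofactors of I−A, C_ij = (−1)^(i+j)·(minor ij) (rows/columns in the sector order above):
  C_11 = (0.90)(0.80) − (-0.10)(-0.20) = 0.7000
  C_12 = −[(-0.45)(0.80) − (-0.10)(-0.35)] = 0.3950
  C_13 = (-0.45)(-0.20) − (0.90)(-0.35) = 0.4050
  C_21 = −[(-0.25)(0.80) − (-0.40)(-0.20)] = 0.2800
  C_22 = (0.95)(0.80) − (-0.40)(-0.35) = 0.6200
  C_23 = −[(0.95)(-0.20) − (-0.25)(-0.35)] = 0.2775
  C_31 = (-0.25)(-0.10) − (-0.40)(0.90) = 0.3850
  C_32 = −[(0.95)(-0.10) − (-0.40)(-0.45)] = 0.2750
  C_33 = (0.95)(0.90) − (-0.25)(-0.45) = 0.7425
det(I−A) = Σ_j (I−A)_1j·C_1j = (0.95)(0.7000) + (-0.25)(0.3950) + (-0.40)(0.4050) = 0.40425
adj(I−A) = Cᵀ =
  [ 0.7000   0.2800   0.3850]
  [ 0.3950   0.6200   0.2750]
  [ 0.4050   0.2775   0.7425]
(I − A)⁻¹ = adj(I−A) / det(I−A) ≈
  [   1.7316     0.6926     0.9524]
  [   0.9771     1.5337     0.6803]
  [   1.0019     0.6865     1.8367]
Δx = (I − A)⁻¹ Δd with Δd having +25 in the Distilling component and 0 elsewhere.
So Δx_C = L_CD · (+25), where L_CD = adj(I−A)_CD / det(I−A) = 0.2800 / 0.40425.
Δx_C = 0.2800 × (+25) / 0.40425 = 7.00 / 0.40425 ≈ 17.316.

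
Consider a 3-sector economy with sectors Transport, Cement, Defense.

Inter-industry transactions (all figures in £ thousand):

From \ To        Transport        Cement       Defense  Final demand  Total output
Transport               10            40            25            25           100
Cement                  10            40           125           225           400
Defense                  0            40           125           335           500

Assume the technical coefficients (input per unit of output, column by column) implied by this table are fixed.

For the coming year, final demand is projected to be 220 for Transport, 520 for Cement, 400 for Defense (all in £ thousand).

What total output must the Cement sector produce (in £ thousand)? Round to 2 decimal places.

Technical coefficients a_ij = z_ij / X_j:
  a_11 = 10/100 = 0.10, a_21 = 10/100 = 0.10, a_31 = 0/100 = 0.00
  a_12 = 40/400 = 0.10, a_22 = 40/400 = 0.10, a_32 = 40/400 = 0.10
  a_13 = 25/500 = 0.05, a_23 = 125/500 = 0.25, a_33 = 125/500 = 0.25
I − A =
  [   0.90    -0.10    -0.05]
  [  -0.10     0.90    -0.25]
  [   0.00    -0.10     0.75]
Cofactors of I−A, C_ij = (−1)^(i+j)·(minor ij) (rows/columns in the sector order above):
  C_11 = (0.90)(0.75) − (-0.25)(-0.10) = 0.6500
  C_12 = −[(-0.10)(0.75) − (-0.25)(0.00)] = 0.0750
  C_13 = (-0.10)(-0.10) − (0.90)(0.00) = 0.0100
  C_21 = −[(-0.10)(0.75) − (-0.05)(-0.10)] = 0.0800
  C_22 = (0.90)(0.75) − (-0.05)(0.00) = 0.6750
  C_23 = −[(0.90)(-0.10) − (-0.10)(0.00)] = 0.0900
  C_31 = (-0.10)(-0.25) − (-0.05)(0.90) = 0.0700
  C_32 = −[(0.90)(-0.25) − (-0.05)(-0.10)] = 0.2300
  C_33 = (0.90)(0.90) − (-0.10)(-0.10) = 0.8000
det(I−A) = Σ_j (I−A)_1j·C_1j = (0.90)(0.6500) + (-0.10)(0.0750) + (-0.05)(0.0100) = 0.5770
adj(I−A) = Cᵀ =
  [ 0.6500   0.0800   0.0700]
  [ 0.0750   0.6750   0.2300]
  [ 0.0100   0.0900   0.8000]
(I − A)⁻¹ = adj(I−A) / det(I−A) ≈
  [   1.1265     0.1386     0.1213]
  [   0.1300     1.1698     0.3986]
  [   0.0173     0.1560     1.3865]
x = (I − A)⁻¹ d = adj(I−A)·d / det(I−A), with det(I−A) = 0.5770:
  x_1 = (0.6500·220 + 0.0800·520 + 0.0700·400) / 0.5770 = 212.60 / 0.5770 ≈ 368.46
  x_2 = (0.0750·220 + 0.6750·520 + 0.2300·400) / 0.5770 = 459.50 / 0.5770 ≈ 796.36
  x_3 = (0.0100·220 + 0.0900·520 + 0.8000·400) / 0.5770 = 369.00 / 0.5770 ≈ 639.51

x_2 = 796.36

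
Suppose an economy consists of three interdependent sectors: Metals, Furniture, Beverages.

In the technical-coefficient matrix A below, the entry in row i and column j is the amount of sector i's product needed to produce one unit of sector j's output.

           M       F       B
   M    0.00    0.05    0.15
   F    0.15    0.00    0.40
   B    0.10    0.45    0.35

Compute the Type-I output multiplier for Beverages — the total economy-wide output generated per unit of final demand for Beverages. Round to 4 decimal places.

m_B = 3.6187

I − A =
  [   1.00    -0.05    -0.15]
  [  -0.15     1.00    -0.40]
  [  -0.10    -0.45     0.65]
Cofactors of I−A, C_ij = (−1)^(i+j)·(minor ij) (rows/columns in the sector order above):
  C_11 = (1.00)(0.65) − (-0.40)(-0.45) = 0.4700
  C_12 = −[(-0.15)(0.65) − (-0.40)(-0.10)] = 0.1375
  C_13 = (-0.15)(-0.45) − (1.00)(-0.10) = 0.1675
  C_21 = −[(-0.05)(0.65) − (-0.15)(-0.45)] = 0.1000
  C_22 = (1.00)(0.65) − (-0.15)(-0.10) = 0.6350
  C_23 = −[(1.00)(-0.45) − (-0.05)(-0.10)] = 0.4550
  C_31 = (-0.05)(-0.40) − (-0.15)(1.00) = 0.1700
  C_32 = −[(1.00)(-0.40) − (-0.15)(-0.15)] = 0.4225
  C_33 = (1.00)(1.00) − (-0.05)(-0.15) = 0.9925
det(I−A) = Σ_j (I−A)_1j·C_1j = (1.00)(0.4700) + (-0.05)(0.1375) + (-0.15)(0.1675) = 0.4380
adj(I−A) = Cᵀ =
  [ 0.4700   0.1000   0.1700]
  [ 0.1375   0.6350   0.4225]
  [ 0.1675   0.4550   0.9925]
(I − A)⁻¹ = adj(I−A) / det(I−A) ≈
  [   1.07306     0.22831     0.38813]
  [   0.31393     1.44977     0.96461]
  [   0.38242     1.03881     2.26598]
The output multiplier for sector j is the column-j sum of the Leontief inverse (I − A)⁻¹ = adj(I−A) / det(I−A).
Column B of adj(I−A): (0.1700, 0.4225, 0.9925); det(I−A) = 0.4380.
m_B = (0.1700 + 0.4225 + 0.9925) / 0.4380 = 1.585 / 0.4380 ≈ 3.6187.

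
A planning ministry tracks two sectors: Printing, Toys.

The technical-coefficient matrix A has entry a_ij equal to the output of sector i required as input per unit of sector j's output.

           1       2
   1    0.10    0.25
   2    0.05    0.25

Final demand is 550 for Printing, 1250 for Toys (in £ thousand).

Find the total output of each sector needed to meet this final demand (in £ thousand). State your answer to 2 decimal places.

x_1 = 1094.34, x_2 = 1739.62

I − A =
  [   0.90    -0.25]
  [  -0.05     0.75]
det(I−A) = (0.90)(0.75) − (-0.25)(-0.05) = 0.6625
adj(I−A) = [[0.75, 0.25], [0.05, 0.90]]
(I − A)⁻¹ = adj(I−A) / det(I−A) ≈
  [   1.1321     0.3774]
  [   0.0755     1.3585]
x = (I − A)⁻¹ d = adj(I−A)·d / det(I−A), with det(I−A) = 0.6625:
  x_1 = (0.75·550 + 0.25·1250) / 0.6625 = 725.00 / 0.6625 ≈ 1094.34
  x_2 = (0.05·550 + 0.90·1250) / 0.6625 = 1152.50 / 0.6625 ≈ 1739.62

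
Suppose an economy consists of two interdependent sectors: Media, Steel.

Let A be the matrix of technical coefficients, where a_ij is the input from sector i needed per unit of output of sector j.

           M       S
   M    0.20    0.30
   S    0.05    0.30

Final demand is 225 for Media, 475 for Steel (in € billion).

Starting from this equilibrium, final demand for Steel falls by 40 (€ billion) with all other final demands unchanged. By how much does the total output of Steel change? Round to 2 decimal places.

I − A =
  [   0.80    -0.30]
  [  -0.05     0.70]
det(I−A) = (0.80)(0.70) − (-0.30)(-0.05) = 0.5450
adj(I−A) = [[0.70, 0.30], [0.05, 0.80]]
(I − A)⁻¹ = adj(I−A) / det(I−A) ≈
  [   1.2844     0.5505]
  [   0.0917     1.4679]
Δx = (I − A)⁻¹ Δd with Δd having -40 in the Steel component and 0 elsewhere.
So Δx_S = L_SS · (-40), where L_SS = adj(I−A)_SS / det(I−A) = 0.80 / 0.5450.
Δx_S = 0.80 × (-40) / 0.5450 = -32.00 / 0.5450 ≈ -58.72.

Δx_S = -58.72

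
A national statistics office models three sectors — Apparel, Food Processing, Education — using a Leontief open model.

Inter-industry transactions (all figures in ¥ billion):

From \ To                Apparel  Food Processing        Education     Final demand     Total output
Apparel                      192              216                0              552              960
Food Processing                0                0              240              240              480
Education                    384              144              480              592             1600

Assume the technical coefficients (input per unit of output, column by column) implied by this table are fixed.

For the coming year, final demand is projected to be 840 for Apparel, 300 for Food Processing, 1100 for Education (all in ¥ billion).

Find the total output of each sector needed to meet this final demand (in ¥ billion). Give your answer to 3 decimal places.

x_1 = 1446.579, x_2 = 705.030, x_3 = 2700.201

Technical coefficients a_ij = z_ij / X_j:
  a_11 = 192/960 = 0.20, a_21 = 0/960 = 0.00, a_31 = 384/960 = 0.40
  a_12 = 216/480 = 0.45, a_22 = 0/480 = 0.00, a_32 = 144/480 = 0.30
  a_13 = 0/1600 = 0.00, a_23 = 240/1600 = 0.15, a_33 = 480/1600 = 0.30
I − A =
  [   0.80    -0.45     0.00]
  [   0.00     1.00    -0.15]
  [  -0.40    -0.30     0.70]
Cofactors of I−A, C_ij = (−1)^(i+j)·(minor ij) (rows/columns in the sector order above):
  C_11 = (1.00)(0.70) − (-0.15)(-0.30) = 0.6550
  C_12 = −[(0.00)(0.70) − (-0.15)(-0.40)] = 0.0600
  C_13 = (0.00)(-0.30) − (1.00)(-0.40) = 0.4000
  C_21 = −[(-0.45)(0.70) − (0.00)(-0.30)] = 0.3150
  C_22 = (0.80)(0.70) − (0.00)(-0.40) = 0.5600
  C_23 = −[(0.80)(-0.30) − (-0.45)(-0.40)] = 0.4200
  C_31 = (-0.45)(-0.15) − (0.00)(1.00) = 0.0675
  C_32 = −[(0.80)(-0.15) − (0.00)(0.00)] = 0.1200
  C_33 = (0.80)(1.00) − (-0.45)(0.00) = 0.8000
det(I−A) = Σ_j (I−A)_1j·C_1j = (0.80)(0.6550) + (-0.45)(0.0600) + (0.00)(0.4000) = 0.4970
adj(I−A) = Cᵀ =
  [ 0.6550   0.3150   0.0675]
  [ 0.0600   0.5600   0.1200]
  [ 0.4000   0.4200   0.8000]
(I − A)⁻¹ = adj(I−A) / det(I−A) ≈
  [   1.3179     0.6338     0.1358]
  [   0.1207     1.1268     0.2414]
  [   0.8048     0.8451     1.6097]
x = (I − A)⁻¹ d = adj(I−A)·d / det(I−A), with det(I−A) = 0.4970:
  x_1 = (0.6550·840 + 0.3150·300 + 0.0675·1100) / 0.4970 = 718.95 / 0.4970 ≈ 1446.579
  x_2 = (0.0600·840 + 0.5600·300 + 0.1200·1100) / 0.4970 = 350.40 / 0.4970 ≈ 705.030
  x_3 = (0.4000·840 + 0.4200·300 + 0.8000·1100) / 0.4970 = 1342.00 / 0.4970 ≈ 2700.201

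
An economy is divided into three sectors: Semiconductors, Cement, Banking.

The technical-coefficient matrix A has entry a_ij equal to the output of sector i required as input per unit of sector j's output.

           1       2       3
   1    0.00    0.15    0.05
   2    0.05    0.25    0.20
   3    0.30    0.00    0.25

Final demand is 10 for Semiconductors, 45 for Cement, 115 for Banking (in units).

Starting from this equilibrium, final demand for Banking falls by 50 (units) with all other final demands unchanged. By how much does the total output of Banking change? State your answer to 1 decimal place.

Δx_3 = -69.2

I − A =
  [   1.00    -0.15    -0.05]
  [  -0.05     0.75    -0.20]
  [  -0.30     0.00     0.75]
Cofactors of I−A, C_ij = (−1)^(i+j)·(minor ij) (rows/columns in the sector order above):
  C_11 = (0.75)(0.75) − (-0.20)(0.00) = 0.5625
  C_12 = −[(-0.05)(0.75) − (-0.20)(-0.30)] = 0.0975
  C_13 = (-0.05)(0.00) − (0.75)(-0.30) = 0.2250
  C_21 = −[(-0.15)(0.75) − (-0.05)(0.00)] = 0.1125
  C_22 = (1.00)(0.75) − (-0.05)(-0.30) = 0.7350
  C_23 = −[(1.00)(0.00) − (-0.15)(-0.30)] = 0.0450
  C_31 = (-0.15)(-0.20) − (-0.05)(0.75) = 0.0675
  C_32 = −[(1.00)(-0.20) − (-0.05)(-0.05)] = 0.2025
  C_33 = (1.00)(0.75) − (-0.15)(-0.05) = 0.7425
det(I−A) = Σ_j (I−A)_1j·C_1j = (1.00)(0.5625) + (-0.15)(0.0975) + (-0.05)(0.2250) = 0.536625
adj(I−A) = Cᵀ =
  [ 0.5625   0.1125   0.0675]
  [ 0.0975   0.7350   0.2025]
  [ 0.2250   0.0450   0.7425]
(I − A)⁻¹ = adj(I−A) / det(I−A) ≈
  [   1.0482     0.2096     0.1258]
  [   0.1817     1.3697     0.3774]
  [   0.4193     0.0839     1.3836]
Δx = (I − A)⁻¹ Δd with Δd having -50 in the Banking component and 0 elsewhere.
So Δx_3 = L_33 · (-50), where L_33 = adj(I−A)_33 / det(I−A) = 0.7425 / 0.536625.
Δx_3 = 0.7425 × (-50) / 0.536625 = -37.125 / 0.536625 ≈ -69.2.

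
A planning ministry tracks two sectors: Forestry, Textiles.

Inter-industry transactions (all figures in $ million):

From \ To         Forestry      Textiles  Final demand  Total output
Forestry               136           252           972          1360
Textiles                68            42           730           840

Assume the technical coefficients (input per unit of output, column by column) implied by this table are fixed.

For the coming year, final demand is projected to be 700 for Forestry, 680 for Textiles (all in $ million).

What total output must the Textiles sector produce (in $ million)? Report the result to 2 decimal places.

x_2 = 770.24

Technical coefficients a_ij = z_ij / X_j:
  a_11 = 136/1360 = 0.10, a_21 = 68/1360 = 0.05
  a_12 = 252/840 = 0.30, a_22 = 42/840 = 0.05
I − A =
  [   0.90    -0.30]
  [  -0.05     0.95]
det(I−A) = (0.90)(0.95) − (-0.30)(-0.05) = 0.8400
adj(I−A) = [[0.95, 0.30], [0.05, 0.90]]
(I − A)⁻¹ = adj(I−A) / det(I−A) ≈
  [   1.1310     0.3571]
  [   0.0595     1.0714]
x = (I − A)⁻¹ d = adj(I−A)·d / det(I−A), with det(I−A) = 0.8400:
  x_1 = (0.95·700 + 0.30·680) / 0.8400 = 869.00 / 0.8400 ≈ 1034.52
  x_2 = (0.05·700 + 0.90·680) / 0.8400 = 647.00 / 0.8400 ≈ 770.24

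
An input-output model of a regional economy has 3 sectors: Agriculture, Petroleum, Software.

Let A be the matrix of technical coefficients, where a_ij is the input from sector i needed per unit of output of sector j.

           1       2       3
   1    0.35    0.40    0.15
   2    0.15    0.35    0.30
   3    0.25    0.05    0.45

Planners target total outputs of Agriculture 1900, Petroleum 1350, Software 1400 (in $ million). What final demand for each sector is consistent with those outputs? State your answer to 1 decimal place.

d_1 = 485.0, d_2 = 172.5, d_3 = 227.5

I − A =
  [   0.65    -0.40    -0.15]
  [  -0.15     0.65    -0.30]
  [  -0.25    -0.05     0.55]
d = (I − A) x:
  d_1 = (+0.65)·1900 + (-0.40)·1350 + (-0.15)·1400 = 485.0
  d_2 = (-0.15)·1900 + (+0.65)·1350 + (-0.30)·1400 = 172.5
  d_3 = (-0.25)·1900 + (-0.05)·1350 + (+0.55)·1400 = 227.5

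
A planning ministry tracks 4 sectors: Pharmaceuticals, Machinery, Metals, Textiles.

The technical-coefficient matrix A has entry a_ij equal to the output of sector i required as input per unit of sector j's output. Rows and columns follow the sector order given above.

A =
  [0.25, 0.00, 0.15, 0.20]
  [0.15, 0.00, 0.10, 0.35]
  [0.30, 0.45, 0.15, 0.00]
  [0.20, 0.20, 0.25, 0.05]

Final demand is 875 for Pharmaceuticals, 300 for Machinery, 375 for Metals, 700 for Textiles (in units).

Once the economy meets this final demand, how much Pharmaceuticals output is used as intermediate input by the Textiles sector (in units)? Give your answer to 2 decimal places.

I − A =
  [   0.75     0.00    -0.15    -0.20]
  [  -0.15     1.00    -0.10    -0.35]
  [  -0.30    -0.45     0.85     0.00]
  [  -0.20    -0.20    -0.25     0.95]
Compute the cofactors C_ij = (−1)^(i+j)·(3×3 minor ij) of I−A; the adjugate is their transpose:
adj(I−A) = Cᵀ =
  [ 0.665875   0.120625   0.186000   0.184625]
  [ 0.235375   0.513875   0.172250   0.238875]
  [ 0.359625   0.314625   0.614000   0.191625]
  [ 0.284375   0.216375   0.237000   0.548625]
det(I−A) = Σ_j (I−A)_1j·C_1j = (0.75)(0.665875) + (0.00)(0.235375) + (-0.15)(0.359625) + (-0.20)(0.284375) = 0.3885875
(I − A)⁻¹ = adj(I−A) / det(I−A) ≈
  [   1.7136     0.3104     0.4787     0.4751]
  [   0.6057     1.3224     0.4433     0.6147]
  [   0.9255     0.8097     1.5801     0.4931]
  [   0.7318     0.5568     0.6099     1.4118]
First solve x = (I − A)⁻¹ d = adj(I−A)·d / det(I−A); in particular x_4 = (0.284375·875 + 0.216375·300 + 0.237000·375 + 0.548625·700) / 0.3885875 = 786.653125 / 0.3885875 ≈ 2024.3912.
Intermediate flow from 1 to 4: z_14 = a_14 · x_4 = 0.20 × 786.653125 / 0.3885875 = 157.330625 / 0.3885875 ≈ 404.88.

z_14 = 404.88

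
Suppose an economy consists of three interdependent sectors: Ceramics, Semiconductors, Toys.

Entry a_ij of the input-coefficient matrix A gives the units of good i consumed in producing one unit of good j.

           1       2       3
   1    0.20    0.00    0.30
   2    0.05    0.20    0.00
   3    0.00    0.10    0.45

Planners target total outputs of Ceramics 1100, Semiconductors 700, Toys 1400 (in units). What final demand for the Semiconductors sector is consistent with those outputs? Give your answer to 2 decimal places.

d_2 = 505.00

I − A =
  [   0.80     0.00    -0.30]
  [  -0.05     0.80     0.00]
  [   0.00    -0.10     0.55]
d = (I − A) x:
  d_1 = (+0.80)·1100 + (+0.00)·700 + (-0.30)·1400 = 460.00
  d_2 = (-0.05)·1100 + (+0.80)·700 + (+0.00)·1400 = 505.00
  d_3 = (+0.00)·1100 + (-0.10)·700 + (+0.55)·1400 = 700.00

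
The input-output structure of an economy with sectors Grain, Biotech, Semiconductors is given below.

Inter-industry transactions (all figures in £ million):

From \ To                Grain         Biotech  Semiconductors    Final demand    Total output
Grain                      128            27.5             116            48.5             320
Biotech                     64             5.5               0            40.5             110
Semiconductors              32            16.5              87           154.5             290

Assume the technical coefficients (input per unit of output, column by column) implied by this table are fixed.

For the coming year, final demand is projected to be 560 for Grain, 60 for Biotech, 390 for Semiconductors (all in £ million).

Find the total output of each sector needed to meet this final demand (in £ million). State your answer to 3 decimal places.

Technical coefficients a_ij = z_ij / X_j:
  a_11 = 128/320 = 0.40, a_21 = 64/320 = 0.20, a_31 = 32/320 = 0.10
  a_12 = 27.5/110 = 0.25, a_22 = 5.5/110 = 0.05, a_32 = 16.5/110 = 0.15
  a_13 = 116/290 = 0.40, a_23 = 0/290 = 0.00, a_33 = 87/290 = 0.30
I − A =
  [   0.60    -0.25    -0.40]
  [  -0.20     0.95     0.00]
  [  -0.10    -0.15     0.70]
Cofactors of I−A, C_ij = (−1)^(i+j)·(minor ij) (rows/columns in the sector order above):
  C_11 = (0.95)(0.70) − (0.00)(-0.15) = 0.6650
  C_12 = −[(-0.20)(0.70) − (0.00)(-0.10)] = 0.1400
  C_13 = (-0.20)(-0.15) − (0.95)(-0.10) = 0.1250
  C_21 = −[(-0.25)(0.70) − (-0.40)(-0.15)] = 0.2350
  C_22 = (0.60)(0.70) − (-0.40)(-0.10) = 0.3800
  C_23 = −[(0.60)(-0.15) − (-0.25)(-0.10)] = 0.1150
  C_31 = (-0.25)(0.00) − (-0.40)(0.95) = 0.3800
  C_32 = −[(0.60)(0.00) − (-0.40)(-0.20)] = 0.0800
  C_33 = (0.60)(0.95) − (-0.25)(-0.20) = 0.5200
det(I−A) = Σ_j (I−A)_1j·C_1j = (0.60)(0.6650) + (-0.25)(0.1400) + (-0.40)(0.1250) = 0.3140
adj(I−A) = Cᵀ =
  [ 0.6650   0.2350   0.3800]
  [ 0.1400   0.3800   0.0800]
  [ 0.1250   0.1150   0.5200]
(I − A)⁻¹ = adj(I−A) / det(I−A) ≈
  [   2.1178     0.7484     1.2102]
  [   0.4459     1.2102     0.2548]
  [   0.3981     0.3662     1.6561]
x = (I − A)⁻¹ d = adj(I−A)·d / det(I−A), with det(I−A) = 0.3140:
  x_1 = (0.6650·560 + 0.2350·60 + 0.3800·390) / 0.3140 = 534.70 / 0.3140 ≈ 1702.866
  x_2 = (0.1400·560 + 0.3800·60 + 0.0800·390) / 0.3140 = 132.40 / 0.3140 ≈ 421.656
  x_3 = (0.1250·560 + 0.1150·60 + 0.5200·390) / 0.3140 = 279.70 / 0.3140 ≈ 890.764

x_1 = 1702.866, x_2 = 421.656, x_3 = 890.764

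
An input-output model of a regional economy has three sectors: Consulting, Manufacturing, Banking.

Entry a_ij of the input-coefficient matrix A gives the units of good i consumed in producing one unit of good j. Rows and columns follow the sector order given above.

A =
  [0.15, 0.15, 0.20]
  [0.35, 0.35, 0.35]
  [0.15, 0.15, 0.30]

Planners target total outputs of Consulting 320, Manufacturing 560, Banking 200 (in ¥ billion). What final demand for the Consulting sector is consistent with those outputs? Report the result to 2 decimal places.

d_C = 148.00

I − A =
  [   0.85    -0.15    -0.20]
  [  -0.35     0.65    -0.35]
  [  -0.15    -0.15     0.70]
d = (I − A) x:
  d_C = (+0.85)·320 + (-0.15)·560 + (-0.20)·200 = 148.00
  d_M = (-0.35)·320 + (+0.65)·560 + (-0.35)·200 = 182.00
  d_B = (-0.15)·320 + (-0.15)·560 + (+0.70)·200 = 8.00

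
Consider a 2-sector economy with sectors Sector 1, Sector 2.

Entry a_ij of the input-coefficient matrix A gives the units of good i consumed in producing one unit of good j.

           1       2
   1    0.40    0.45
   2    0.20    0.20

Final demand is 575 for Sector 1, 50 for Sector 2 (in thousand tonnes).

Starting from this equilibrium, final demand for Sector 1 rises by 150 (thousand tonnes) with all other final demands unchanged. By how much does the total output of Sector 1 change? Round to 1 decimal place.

I − A =
  [   0.60    -0.45]
  [  -0.20     0.80]
det(I−A) = (0.60)(0.80) − (-0.45)(-0.20) = 0.3900
adj(I−A) = [[0.80, 0.45], [0.20, 0.60]]
(I − A)⁻¹ = adj(I−A) / det(I−A) ≈
  [   2.0513     1.1538]
  [   0.5128     1.5385]
Δx = (I − A)⁻¹ Δd with Δd having +150 in the Sector 1 component and 0 elsewhere.
So Δx_1 = L_11 · (+150), where L_11 = adj(I−A)_11 / det(I−A) = 0.80 / 0.3900.
Δx_1 = 0.80 × (+150) / 0.3900 = 120.00 / 0.3900 ≈ 307.7.

Δx_1 = 307.7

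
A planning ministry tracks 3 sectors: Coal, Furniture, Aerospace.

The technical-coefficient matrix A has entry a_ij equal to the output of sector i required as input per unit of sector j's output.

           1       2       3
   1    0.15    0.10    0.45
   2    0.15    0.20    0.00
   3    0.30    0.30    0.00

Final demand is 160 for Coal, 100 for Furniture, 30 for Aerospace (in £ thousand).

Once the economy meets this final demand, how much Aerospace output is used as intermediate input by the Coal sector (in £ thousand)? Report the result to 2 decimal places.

I − A =
  [   0.85    -0.10    -0.45]
  [  -0.15     0.80     0.00]
  [  -0.30    -0.30     1.00]
Cofactors of I−A, C_ij = (−1)^(i+j)·(minor ij) (rows/columns in the sector order above):
  C_11 = (0.80)(1.00) − (0.00)(-0.30) = 0.8000
  C_12 = −[(-0.15)(1.00) − (0.00)(-0.30)] = 0.1500
  C_13 = (-0.15)(-0.30) − (0.80)(-0.30) = 0.2850
  C_21 = −[(-0.10)(1.00) − (-0.45)(-0.30)] = 0.2350
  C_22 = (0.85)(1.00) − (-0.45)(-0.30) = 0.7150
  C_23 = −[(0.85)(-0.30) − (-0.10)(-0.30)] = 0.2850
  C_31 = (-0.10)(0.00) − (-0.45)(0.80) = 0.3600
  C_32 = −[(0.85)(0.00) − (-0.45)(-0.15)] = 0.0675
  C_33 = (0.85)(0.80) − (-0.10)(-0.15) = 0.6650
det(I−A) = Σ_j (I−A)_1j·C_1j = (0.85)(0.8000) + (-0.10)(0.1500) + (-0.45)(0.2850) = 0.53675
adj(I−A) = Cᵀ =
  [ 0.8000   0.2350   0.3600]
  [ 0.1500   0.7150   0.0675]
  [ 0.2850   0.2850   0.6650]
(I − A)⁻¹ = adj(I−A) / det(I−A) ≈
  [   1.4905     0.4378     0.6707]
  [   0.2795     1.3321     0.1258]
  [   0.5310     0.5310     1.2389]
First solve x = (I − A)⁻¹ d = adj(I−A)·d / det(I−A); in particular x_1 = (0.8000·160 + 0.2350·100 + 0.3600·30) / 0.53675 = 162.30 / 0.53675 ≈ 302.3754.
Intermediate flow from 3 to 1: z_31 = a_31 · x_1 = 0.30 × 162.30 / 0.53675 = 48.69 / 0.53675 ≈ 90.71.

z_31 = 90.71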